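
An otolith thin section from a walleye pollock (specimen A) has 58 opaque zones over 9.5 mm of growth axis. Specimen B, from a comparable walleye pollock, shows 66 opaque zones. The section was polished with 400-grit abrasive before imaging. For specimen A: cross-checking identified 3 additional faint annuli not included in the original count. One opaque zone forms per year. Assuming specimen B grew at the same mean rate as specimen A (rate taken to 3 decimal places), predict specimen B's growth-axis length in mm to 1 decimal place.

10.3 mm

Specimen A: after corrections the count is 58 + 3 = 61 opaque zones.
A: Mean rate = 9.5 mm / 61 years ≈ 0.156 mm/year.
For B, 0.156 mm/year × 66 years = 10.3 mm.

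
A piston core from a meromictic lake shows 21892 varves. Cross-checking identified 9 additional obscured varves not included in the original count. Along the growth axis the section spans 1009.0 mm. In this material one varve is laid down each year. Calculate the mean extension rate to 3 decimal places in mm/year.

0.046 mm/year

After corrections the count is 21892 + 9 = 21901 varves.
Extension rate ≈ 1009.0 / 21901 = 0.046 mm/year.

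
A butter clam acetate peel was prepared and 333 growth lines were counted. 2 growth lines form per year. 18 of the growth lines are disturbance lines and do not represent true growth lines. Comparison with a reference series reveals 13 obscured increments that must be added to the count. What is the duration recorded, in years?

164 years

After corrections the count is 333 − 18 + 13 = 328 growth lines.
With 2 growth lines per year, 328 / 2 = 164 years.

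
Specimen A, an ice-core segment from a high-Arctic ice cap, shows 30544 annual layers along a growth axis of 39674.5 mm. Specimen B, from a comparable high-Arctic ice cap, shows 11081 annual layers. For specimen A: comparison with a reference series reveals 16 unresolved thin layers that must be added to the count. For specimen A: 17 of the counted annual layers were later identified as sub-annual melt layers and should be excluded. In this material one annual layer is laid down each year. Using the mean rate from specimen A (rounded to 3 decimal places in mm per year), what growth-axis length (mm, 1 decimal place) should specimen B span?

14394.2 mm

Specimen A: adjusted count: 30544 − 17 + 16 = 30543 annual layers.
A: 39674.5 mm over 30543 years gives 39674.5 / 30543 ≈ 1.299 mm/yr.
B's length ≈ 1.299 × 11081 = 14394.2 mm.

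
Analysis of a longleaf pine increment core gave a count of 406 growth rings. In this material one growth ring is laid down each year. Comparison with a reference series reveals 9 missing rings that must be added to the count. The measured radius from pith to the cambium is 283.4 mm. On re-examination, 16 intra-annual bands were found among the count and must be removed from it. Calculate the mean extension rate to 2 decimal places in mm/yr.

0.71 mm/yr

True growth ring count = 406 − 16 + 9 = 399.
283.4 mm over 399 years gives 283.4 / 399 ≈ 0.71 mm/yr.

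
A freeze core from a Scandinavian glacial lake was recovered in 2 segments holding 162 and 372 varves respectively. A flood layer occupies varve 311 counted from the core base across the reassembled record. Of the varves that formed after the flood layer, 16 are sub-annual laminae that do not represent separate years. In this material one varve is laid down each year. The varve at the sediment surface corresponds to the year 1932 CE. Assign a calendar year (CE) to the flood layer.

Total varves = 162 + 372 = 534.
The flood layer sits at varve 311 from the core base, so 534 − 311 = 223 varves formed after it.
Removing the 16 false varves leaves 223 − 16 = 207 true varves beyond the flood layer.
Counting back 207 years from 1932 CE places the flood layer in 1932 − 207 = 1725 CE.

1725 CE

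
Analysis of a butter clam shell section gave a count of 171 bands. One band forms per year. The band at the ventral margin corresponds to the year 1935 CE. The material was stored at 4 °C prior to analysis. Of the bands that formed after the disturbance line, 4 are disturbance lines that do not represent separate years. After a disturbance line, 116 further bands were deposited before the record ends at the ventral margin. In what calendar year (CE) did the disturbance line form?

1823 CE

116 bands formed after the disturbance line.
Excluding 4 false bands: 116 − 4 = 112.
The band at the ventral margin is 1935 CE, so the disturbance line dates to 1935 − 112 = 1823 CE.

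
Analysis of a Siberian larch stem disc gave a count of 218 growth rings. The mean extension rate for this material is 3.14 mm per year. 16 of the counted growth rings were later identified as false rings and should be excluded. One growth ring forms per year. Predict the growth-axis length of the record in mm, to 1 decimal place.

634.3 mm

True growth ring count = 218 − 16 = 202.
Length ≈ 3.14 × 202 = 634.3 mm.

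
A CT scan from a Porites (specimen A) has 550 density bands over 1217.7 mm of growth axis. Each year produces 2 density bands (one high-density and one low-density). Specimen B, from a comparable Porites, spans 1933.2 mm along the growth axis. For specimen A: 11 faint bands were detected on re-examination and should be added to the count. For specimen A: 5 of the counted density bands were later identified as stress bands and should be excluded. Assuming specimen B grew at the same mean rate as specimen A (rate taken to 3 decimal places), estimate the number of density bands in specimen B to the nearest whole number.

Specimen A: true density band count = 550 − 5 + 11 = 556.
Specimen A: with 2 density bands per year, 556 / 2 = 278 years.
A: Extension rate ≈ 1217.7 / 278 = 4.380 mm/year.
B spans 1933.2 / 4.380 = 441.37 years; at 2 density bands per year that is 441.37 × 2 ≈ 883 density bands.

883 density bands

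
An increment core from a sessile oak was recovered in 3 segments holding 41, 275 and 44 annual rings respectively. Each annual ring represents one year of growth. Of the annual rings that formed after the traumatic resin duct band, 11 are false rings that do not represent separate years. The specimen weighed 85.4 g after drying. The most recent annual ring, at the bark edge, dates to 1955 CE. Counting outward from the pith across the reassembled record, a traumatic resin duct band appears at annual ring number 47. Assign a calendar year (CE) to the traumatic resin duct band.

Total annual rings = 41 + 275 + 44 = 360.
360 − 47 = 313 annual rings lie beyond the traumatic resin duct band toward the bark edge.
313 − 11 false = 302 true annual rings after the traumatic resin duct band.
1955 − 302 = 1653 CE.

1653 CE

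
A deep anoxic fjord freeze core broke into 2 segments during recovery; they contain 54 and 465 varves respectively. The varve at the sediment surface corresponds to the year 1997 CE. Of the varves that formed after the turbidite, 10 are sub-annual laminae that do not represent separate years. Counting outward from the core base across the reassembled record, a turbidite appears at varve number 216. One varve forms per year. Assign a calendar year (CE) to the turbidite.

Total varves = 54 + 465 = 519.
The turbidite sits at varve 216 from the core base, so 519 − 216 = 303 varves formed after it.
Removing the 10 false varves leaves 303 − 10 = 293 true varves beyond the turbidite.
1997 − 293 = 1704 CE.

1704 CE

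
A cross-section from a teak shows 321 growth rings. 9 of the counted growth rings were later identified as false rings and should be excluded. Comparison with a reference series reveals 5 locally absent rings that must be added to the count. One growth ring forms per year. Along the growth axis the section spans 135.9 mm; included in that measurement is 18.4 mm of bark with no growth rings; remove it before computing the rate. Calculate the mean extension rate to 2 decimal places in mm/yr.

0.37 mm/yr

Adjusted count: 321 − 9 + 5 = 317 growth rings.
Removing the 18.4 mm offcut leaves 135.9 − 18.4 = 117.5 mm.
Extension rate ≈ 117.5 / 317 = 0.37 mm/yr.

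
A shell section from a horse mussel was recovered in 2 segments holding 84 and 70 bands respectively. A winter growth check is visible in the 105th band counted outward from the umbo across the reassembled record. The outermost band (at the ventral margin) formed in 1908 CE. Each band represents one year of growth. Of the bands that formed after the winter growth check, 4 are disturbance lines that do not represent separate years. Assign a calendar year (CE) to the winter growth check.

1863 CE

Total bands = 84 + 70 = 154.
Between band 105 and the ventral margin there are 154 − 105 = 49 bands.
Removing the 4 false bands leaves 49 − 4 = 45 true bands beyond the winter growth check.
Counting back 45 years from 1908 CE places the winter growth check in 1908 − 45 = 1863 CE.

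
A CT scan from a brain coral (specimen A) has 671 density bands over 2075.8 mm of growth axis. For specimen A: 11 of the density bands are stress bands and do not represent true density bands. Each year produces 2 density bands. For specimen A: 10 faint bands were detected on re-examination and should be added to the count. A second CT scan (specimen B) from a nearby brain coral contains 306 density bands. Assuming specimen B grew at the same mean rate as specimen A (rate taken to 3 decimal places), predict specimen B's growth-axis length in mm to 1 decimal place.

948.0 mm

Specimen A: after corrections the count is 671 − 11 + 10 = 670 density bands.
Specimen A: 670 density bands at 2 per year is 670 / 2 = 335 years.
A: Extension rate ≈ 2075.8 / 335 = 6.196 mm/yr.
Specimen B: dividing by 2 density bands per year: 306 / 2 = 153 years. For B, 6.196 mm/year × 153 years = 948.0 mm.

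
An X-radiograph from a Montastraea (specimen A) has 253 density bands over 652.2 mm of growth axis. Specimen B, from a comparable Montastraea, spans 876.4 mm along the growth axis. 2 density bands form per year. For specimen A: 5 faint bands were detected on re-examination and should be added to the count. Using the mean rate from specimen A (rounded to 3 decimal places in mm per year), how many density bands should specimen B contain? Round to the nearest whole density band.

347 density bands

Specimen A: true density band count = 253 + 5 = 258.
Specimen A: with 2 density bands per year, 258 / 2 = 129 years.
A: Extension rate ≈ 652.2 / 129 = 5.056 mm per year.
Specimen B: 876.4 mm / 5.056 mm per year = 173.34 years; at 2 density bands per year that is 173.34 × 2 ≈ 347 density bands.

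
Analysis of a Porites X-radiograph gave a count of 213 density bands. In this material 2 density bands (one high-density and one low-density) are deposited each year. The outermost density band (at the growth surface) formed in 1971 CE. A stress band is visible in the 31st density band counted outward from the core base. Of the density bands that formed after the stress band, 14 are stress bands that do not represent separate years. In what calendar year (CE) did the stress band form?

The stress band sits at density band 31 from the core base, so 213 − 31 = 182 density bands formed after it.
182 − 14 false = 168 true density bands after the stress band.
With 2 density bands per year, 168 / 2 = 84 years.
Counting back 84 years from 1971 CE places the stress band in 1971 − 84 = 1887 CE.

1887 CE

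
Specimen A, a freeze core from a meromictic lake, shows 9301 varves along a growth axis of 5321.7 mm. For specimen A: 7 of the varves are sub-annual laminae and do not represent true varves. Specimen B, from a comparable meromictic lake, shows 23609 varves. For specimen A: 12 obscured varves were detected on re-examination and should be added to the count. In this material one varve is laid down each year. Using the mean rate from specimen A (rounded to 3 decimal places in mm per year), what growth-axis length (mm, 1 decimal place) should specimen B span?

Specimen A: correcting the raw count gives 9301 − 7 + 12 = 9306 true varves.
A: Extension rate ≈ 5321.7 / 9306 = 0.572 mm/year.
For B, 0.572 mm/year × 23609 years = 13504.3 mm.

13504.3 mm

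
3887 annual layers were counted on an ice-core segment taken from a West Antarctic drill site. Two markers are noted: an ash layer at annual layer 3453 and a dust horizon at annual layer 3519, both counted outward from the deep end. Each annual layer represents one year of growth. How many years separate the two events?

3519 − 3453 = 66 annual layers lie between the two events.
At one annual layer per year, 66 years elapsed between them.

66 years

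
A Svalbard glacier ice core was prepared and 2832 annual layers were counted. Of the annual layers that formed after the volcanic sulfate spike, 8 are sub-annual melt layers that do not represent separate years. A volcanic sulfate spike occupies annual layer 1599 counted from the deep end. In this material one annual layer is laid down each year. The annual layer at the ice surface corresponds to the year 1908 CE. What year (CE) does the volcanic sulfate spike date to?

2832 − 1599 = 1233 annual layers lie beyond the volcanic sulfate spike toward the ice surface.
1233 − 8 false = 1225 true annual layers after the volcanic sulfate spike.
Counting back 1225 years from 1908 CE places the volcanic sulfate spike in 1908 − 1225 = 683 CE.

683 CE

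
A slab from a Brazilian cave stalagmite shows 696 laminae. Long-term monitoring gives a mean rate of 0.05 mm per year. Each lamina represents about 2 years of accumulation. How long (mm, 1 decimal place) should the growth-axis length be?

69.6 mm

Multiplying by 2 years per lamina: 696 × 2 = 1392 years.
Predicted length = 0.05 mm/year × 1392 years = 69.6 mm.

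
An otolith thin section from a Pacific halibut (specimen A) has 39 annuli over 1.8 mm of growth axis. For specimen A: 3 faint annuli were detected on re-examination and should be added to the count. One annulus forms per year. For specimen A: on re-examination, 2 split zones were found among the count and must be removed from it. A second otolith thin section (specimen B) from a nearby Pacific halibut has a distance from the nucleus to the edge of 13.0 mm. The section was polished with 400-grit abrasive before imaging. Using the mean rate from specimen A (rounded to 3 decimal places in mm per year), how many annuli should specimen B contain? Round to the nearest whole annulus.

289 annuli

Specimen A: correcting the raw count gives 39 − 2 + 3 = 40 true annuli.
A: Extension rate ≈ 1.8 / 40 = 0.045 mm/year.
For B, 13.0 / 0.045 = 288.89 years ≈ 289 annuli.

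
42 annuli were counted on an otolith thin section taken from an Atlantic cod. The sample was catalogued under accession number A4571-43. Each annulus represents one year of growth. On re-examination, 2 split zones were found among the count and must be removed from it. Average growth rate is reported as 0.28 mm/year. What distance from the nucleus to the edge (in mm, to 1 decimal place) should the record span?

Adjusted count: 42 − 2 = 40 annuli.
Length ≈ 0.28 × 40 = 11.2 mm.

11.2 mm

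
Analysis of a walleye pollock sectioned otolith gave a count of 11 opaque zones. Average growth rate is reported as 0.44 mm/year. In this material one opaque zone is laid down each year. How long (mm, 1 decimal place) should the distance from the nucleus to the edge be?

4.8 mm

The record spans 11 years at 0.44 mm per year.
Length ≈ 0.44 × 11 = 4.8 mm.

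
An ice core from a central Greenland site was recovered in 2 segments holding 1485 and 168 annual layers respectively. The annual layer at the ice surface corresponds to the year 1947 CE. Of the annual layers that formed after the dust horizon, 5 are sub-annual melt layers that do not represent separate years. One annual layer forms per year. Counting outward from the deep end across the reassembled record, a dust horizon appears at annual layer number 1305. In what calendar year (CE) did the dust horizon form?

1604 CE

Total annual layers = 1485 + 168 = 1653.
Between annual layer 1305 and the ice surface there are 1653 − 1305 = 348 annual layers.
Excluding 5 false annual layers: 348 − 5 = 343.
1947 − 343 = 1604 CE.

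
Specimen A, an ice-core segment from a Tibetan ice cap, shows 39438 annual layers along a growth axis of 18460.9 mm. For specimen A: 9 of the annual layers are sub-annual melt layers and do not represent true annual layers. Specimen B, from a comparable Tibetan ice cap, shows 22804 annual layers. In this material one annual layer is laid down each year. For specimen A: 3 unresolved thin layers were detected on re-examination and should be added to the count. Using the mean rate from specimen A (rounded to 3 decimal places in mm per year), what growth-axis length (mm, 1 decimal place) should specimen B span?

10672.3 mm

Specimen A: correcting the raw count gives 39438 − 9 + 3 = 39432 true annual layers.
A: Extension rate ≈ 18460.9 / 39432 = 0.468 mm per year.
Length of B = 0.468 × 22804 = 10672.3 mm.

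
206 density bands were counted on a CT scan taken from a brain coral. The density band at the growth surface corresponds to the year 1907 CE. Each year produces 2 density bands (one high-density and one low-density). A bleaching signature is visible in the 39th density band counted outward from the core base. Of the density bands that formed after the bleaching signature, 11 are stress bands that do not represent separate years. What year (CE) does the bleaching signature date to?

1829 CE

206 − 39 = 167 density bands lie beyond the bleaching signature toward the growth surface.
Excluding 11 false density bands: 167 − 11 = 156.
With 2 density bands per year, 156 / 2 = 78 years.
1907 − 78 = 1829 CE.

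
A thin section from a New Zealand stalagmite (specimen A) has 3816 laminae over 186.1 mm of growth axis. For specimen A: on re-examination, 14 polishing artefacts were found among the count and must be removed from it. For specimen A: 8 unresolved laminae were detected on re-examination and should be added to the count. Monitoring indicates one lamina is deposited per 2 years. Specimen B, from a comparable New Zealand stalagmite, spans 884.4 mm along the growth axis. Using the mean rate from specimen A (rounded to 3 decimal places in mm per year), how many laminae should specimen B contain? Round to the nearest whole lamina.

18425 laminae

Specimen A: adjusted count: 3816 − 14 + 8 = 3810 laminae.
Specimen A: multiplying by 2 years per lamina: 3810 × 2 = 7620 years.
A: Mean rate = 186.1 mm / 7620 years ≈ 0.024 mm/yr.
Specimen B: 884.4 mm / 0.024 mm per year = 36850.00 years; at 2 years per lamina that is 36850.00 / 2 ≈ 18425 laminae.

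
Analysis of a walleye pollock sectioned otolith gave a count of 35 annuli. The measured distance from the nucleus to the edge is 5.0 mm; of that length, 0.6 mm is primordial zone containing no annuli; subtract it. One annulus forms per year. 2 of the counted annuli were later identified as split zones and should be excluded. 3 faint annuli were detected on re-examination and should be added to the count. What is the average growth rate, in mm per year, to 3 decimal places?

0.122 mm per year

Adjusted count: 35 − 2 + 3 = 36 annuli.
Removing the 0.6 mm offcut leaves 5.0 − 0.6 = 4.4 mm.
4.4 mm over 36 years gives 4.4 / 36 ≈ 0.122 mm per year.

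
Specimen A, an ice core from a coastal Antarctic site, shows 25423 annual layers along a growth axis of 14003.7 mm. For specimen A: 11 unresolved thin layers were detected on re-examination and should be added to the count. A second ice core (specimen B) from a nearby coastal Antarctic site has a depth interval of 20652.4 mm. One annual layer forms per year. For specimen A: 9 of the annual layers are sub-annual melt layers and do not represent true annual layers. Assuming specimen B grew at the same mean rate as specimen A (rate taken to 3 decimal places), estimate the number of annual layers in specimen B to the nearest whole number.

Specimen A: correcting the raw count gives 25423 − 9 + 11 = 25425 true annual layers.
A: Extension rate ≈ 14003.7 / 25425 = 0.551 mm/year.
B spans 20652.4 / 0.551 = 37481.67 years ≈ 37482 annual layers.

37482 annual layers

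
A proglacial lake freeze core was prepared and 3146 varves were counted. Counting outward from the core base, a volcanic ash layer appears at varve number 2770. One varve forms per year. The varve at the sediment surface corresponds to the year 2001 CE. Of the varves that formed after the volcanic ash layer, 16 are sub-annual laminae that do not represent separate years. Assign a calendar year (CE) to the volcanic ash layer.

1641 CE

The volcanic ash layer sits at varve 2770 from the core base, so 3146 − 2770 = 376 varves formed after it.
376 − 16 false = 360 true varves after the volcanic ash layer.
Counting back 360 years from 2001 CE places the volcanic ash layer in 2001 − 360 = 1641 CE.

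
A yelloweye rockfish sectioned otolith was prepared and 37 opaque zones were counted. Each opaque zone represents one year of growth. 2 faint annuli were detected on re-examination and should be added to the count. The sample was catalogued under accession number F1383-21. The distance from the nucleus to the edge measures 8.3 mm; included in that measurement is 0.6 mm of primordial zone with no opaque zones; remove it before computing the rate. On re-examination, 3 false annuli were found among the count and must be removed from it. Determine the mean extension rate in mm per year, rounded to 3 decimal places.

0.214 mm per year

After corrections the count is 37 − 3 + 2 = 36 opaque zones.
Net length = 8.3 − 0.6 = 7.7 mm.
7.7 mm over 36 years gives 7.7 / 36 ≈ 0.214 mm per year.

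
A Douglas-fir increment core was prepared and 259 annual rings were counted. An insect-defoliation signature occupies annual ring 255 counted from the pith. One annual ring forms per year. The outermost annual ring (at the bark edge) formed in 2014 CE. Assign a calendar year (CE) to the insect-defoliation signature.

2010 CE

Between annual ring 255 and the bark edge there are 259 − 255 = 4 annual rings.
2014 − 4 = 2010 CE.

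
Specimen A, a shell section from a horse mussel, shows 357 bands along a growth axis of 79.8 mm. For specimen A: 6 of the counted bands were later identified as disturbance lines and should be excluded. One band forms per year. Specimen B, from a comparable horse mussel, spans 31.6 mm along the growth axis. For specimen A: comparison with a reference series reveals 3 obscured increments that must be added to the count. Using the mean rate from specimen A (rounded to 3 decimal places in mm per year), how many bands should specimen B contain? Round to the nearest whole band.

Specimen A: correcting the raw count gives 357 − 6 + 3 = 354 true bands.
A: Mean rate = 79.8 mm / 354 years ≈ 0.225 mm/yr.
B spans 31.6 / 0.225 = 140.44 years ≈ 140 bands.

140 bands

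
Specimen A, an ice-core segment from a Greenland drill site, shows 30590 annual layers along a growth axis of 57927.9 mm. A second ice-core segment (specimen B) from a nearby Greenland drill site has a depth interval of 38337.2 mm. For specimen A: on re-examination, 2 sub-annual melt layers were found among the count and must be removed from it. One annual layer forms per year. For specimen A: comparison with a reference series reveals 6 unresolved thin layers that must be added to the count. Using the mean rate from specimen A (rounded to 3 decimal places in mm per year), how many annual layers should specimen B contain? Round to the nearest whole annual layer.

Specimen A: after corrections the count is 30590 − 2 + 6 = 30594 annual layers.
A: Mean rate = 57927.9 mm / 30594 years ≈ 1.893 mm/year.
B spans 38337.2 / 1.893 = 20252.09 years ≈ 20252 annual layers.

20252 annual layers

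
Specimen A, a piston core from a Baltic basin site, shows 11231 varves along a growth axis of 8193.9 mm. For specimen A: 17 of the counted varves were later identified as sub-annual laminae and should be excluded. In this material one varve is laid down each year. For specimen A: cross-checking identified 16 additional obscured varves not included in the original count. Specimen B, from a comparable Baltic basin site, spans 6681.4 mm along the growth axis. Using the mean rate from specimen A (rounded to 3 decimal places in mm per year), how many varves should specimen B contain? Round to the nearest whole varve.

Specimen A: adjusted count: 11231 − 17 + 16 = 11230 varves.
A: Mean rate = 8193.9 mm / 11230 years ≈ 0.730 mm/year.
B spans 6681.4 / 0.730 = 9152.60 years ≈ 9153 varves.

9153 varves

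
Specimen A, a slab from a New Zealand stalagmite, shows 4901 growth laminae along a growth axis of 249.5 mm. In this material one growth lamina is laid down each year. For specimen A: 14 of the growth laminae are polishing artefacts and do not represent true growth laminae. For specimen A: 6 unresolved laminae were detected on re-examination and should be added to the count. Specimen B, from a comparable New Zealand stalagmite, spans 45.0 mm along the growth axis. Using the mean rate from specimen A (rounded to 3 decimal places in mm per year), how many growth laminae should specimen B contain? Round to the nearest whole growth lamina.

882 growth laminae

Specimen A: adjusted count: 4901 − 14 + 6 = 4893 growth laminae.
A: 249.5 mm over 4893 years gives 249.5 / 4893 ≈ 0.051 mm/year.
B spans 45.0 / 0.051 = 882.35 years ≈ 882 growth laminae.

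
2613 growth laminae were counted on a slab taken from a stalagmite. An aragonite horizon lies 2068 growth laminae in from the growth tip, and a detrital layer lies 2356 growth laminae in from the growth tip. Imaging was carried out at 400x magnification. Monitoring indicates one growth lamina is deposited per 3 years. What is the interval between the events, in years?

2356 − 2068 = 288 growth laminae lie between the two events.
Multiplying by 3 years per growth lamina: 288 × 3 = 864 years.

864 years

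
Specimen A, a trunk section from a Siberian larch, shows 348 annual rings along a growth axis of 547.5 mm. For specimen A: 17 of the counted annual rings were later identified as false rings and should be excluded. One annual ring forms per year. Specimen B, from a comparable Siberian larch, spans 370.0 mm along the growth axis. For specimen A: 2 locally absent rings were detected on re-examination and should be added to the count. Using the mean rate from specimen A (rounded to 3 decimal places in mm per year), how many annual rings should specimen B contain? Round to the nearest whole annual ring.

225 annual rings

Specimen A: correcting the raw count gives 348 − 17 + 2 = 333 true annual rings.
A: Mean rate = 547.5 mm / 333 years ≈ 1.644 mm/yr.
B spans 370.0 / 1.644 = 225.06 years ≈ 225 annual rings.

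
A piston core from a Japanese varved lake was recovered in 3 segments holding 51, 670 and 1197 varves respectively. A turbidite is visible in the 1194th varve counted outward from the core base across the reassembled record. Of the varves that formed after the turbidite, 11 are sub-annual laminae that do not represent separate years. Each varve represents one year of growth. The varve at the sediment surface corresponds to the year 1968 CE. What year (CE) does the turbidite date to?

1255 CE

Total varves = 51 + 670 + 1197 = 1918.
Between varve 1194 and the sediment surface there are 1918 − 1194 = 724 varves.
Removing the 11 false varves leaves 724 − 11 = 713 true varves beyond the turbidite.
Counting back 713 years from 1968 CE places the turbidite in 1968 − 713 = 1255 CE.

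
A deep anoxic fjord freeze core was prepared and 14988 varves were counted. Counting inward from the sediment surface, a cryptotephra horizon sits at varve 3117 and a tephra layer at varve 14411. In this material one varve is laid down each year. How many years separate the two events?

The two markers are separated by 14411 − 3117 = 11294 varves.
At one varve per year, 11294 years elapsed between them.

11294 yr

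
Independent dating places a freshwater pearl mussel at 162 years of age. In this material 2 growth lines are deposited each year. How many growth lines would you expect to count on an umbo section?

324 growth lines

Expected growth lines: 162 × 2 = 324.
So 324 growth lines should be present.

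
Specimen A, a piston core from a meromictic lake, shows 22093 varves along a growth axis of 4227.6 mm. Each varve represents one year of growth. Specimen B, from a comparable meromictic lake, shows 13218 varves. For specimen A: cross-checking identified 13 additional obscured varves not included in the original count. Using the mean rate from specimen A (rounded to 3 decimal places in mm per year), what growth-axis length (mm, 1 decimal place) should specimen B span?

Specimen A: adjusted count: 22093 + 13 = 22106 varves.
A: Mean rate = 4227.6 mm / 22106 years ≈ 0.191 mm/yr.
B's length ≈ 0.191 × 13218 = 2524.6 mm.

2524.6 mm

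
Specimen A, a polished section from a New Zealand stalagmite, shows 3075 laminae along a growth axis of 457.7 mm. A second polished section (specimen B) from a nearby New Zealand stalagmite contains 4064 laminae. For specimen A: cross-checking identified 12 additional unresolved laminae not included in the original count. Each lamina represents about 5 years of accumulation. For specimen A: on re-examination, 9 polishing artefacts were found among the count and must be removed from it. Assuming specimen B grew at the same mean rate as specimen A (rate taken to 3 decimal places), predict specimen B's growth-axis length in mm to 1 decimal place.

Specimen A: after corrections the count is 3075 − 9 + 12 = 3078 laminae.
Specimen A: 3078 laminae at 5 years each span 3078 × 5 = 15390 years.
A: 457.7 mm over 15390 years gives 457.7 / 15390 ≈ 0.030 mm/year.
Specimen B: 4064 laminae at 5 years each span 4064 × 5 = 20320 years. B's length ≈ 0.030 × 20320 = 609.6 mm.

609.6 mm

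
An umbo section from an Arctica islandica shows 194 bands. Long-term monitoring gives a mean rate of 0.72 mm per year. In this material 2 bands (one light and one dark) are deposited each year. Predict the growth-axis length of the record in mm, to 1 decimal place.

Dividing by 2 bands per year: 194 / 2 = 97 years.
Predicted length = 0.72 mm/year × 97 years = 69.8 mm.

69.8 mm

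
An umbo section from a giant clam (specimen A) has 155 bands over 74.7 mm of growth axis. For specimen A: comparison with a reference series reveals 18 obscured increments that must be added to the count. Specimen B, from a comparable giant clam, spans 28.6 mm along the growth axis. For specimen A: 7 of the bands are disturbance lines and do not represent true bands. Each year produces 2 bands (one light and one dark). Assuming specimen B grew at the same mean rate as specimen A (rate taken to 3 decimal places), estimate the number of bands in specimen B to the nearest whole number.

Specimen A: after corrections the count is 155 − 7 + 18 = 166 bands.
Specimen A: 166 bands at 2 per year is 166 / 2 = 83 years.
A: Mean rate = 74.7 mm / 83 years ≈ 0.900 mm/year.
For B, 28.6 / 0.900 = 31.78 years; at 2 bands per year that is 31.78 × 2 ≈ 64 bands.

64 bands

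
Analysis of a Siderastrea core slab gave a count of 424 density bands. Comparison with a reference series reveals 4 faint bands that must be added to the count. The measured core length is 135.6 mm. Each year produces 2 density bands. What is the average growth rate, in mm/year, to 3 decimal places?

True density band count = 424 + 4 = 428.
Dividing by 2 density bands per year: 428 / 2 = 214 years.
Mean rate = 135.6 mm / 214 years ≈ 0.634 mm/year.

0.634 mm/year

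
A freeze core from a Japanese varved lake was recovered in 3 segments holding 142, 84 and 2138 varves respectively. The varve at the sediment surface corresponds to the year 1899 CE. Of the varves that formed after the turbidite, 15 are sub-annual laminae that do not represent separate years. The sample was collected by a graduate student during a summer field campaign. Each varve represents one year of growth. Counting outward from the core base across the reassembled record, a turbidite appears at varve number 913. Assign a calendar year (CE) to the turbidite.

463 CE

Total varves = 142 + 84 + 2138 = 2364.
The turbidite sits at varve 913 from the core base, so 2364 − 913 = 1451 varves formed after it.
1451 − 15 false = 1436 true varves after the turbidite.
The varve at the sediment surface is 1899 CE, so the turbidite dates to 1899 − 1436 = 463 CE.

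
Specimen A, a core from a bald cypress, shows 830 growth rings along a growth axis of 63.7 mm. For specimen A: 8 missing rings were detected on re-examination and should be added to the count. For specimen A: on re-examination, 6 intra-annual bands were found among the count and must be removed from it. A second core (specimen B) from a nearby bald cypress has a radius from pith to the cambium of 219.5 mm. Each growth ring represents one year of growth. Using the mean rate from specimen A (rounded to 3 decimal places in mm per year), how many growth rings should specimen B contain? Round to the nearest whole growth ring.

Specimen A: adjusted count: 830 − 6 + 8 = 832 growth rings.
A: 63.7 mm over 832 years gives 63.7 / 832 ≈ 0.077 mm/year.
For B, 219.5 / 0.077 = 2850.65 years ≈ 2851 growth rings.

2851 growth rings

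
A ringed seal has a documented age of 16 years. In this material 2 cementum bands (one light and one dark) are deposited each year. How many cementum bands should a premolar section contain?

32 cementum bands

Expected cementum bands: 16 × 2 = 32.
So 32 cementum bands should be present.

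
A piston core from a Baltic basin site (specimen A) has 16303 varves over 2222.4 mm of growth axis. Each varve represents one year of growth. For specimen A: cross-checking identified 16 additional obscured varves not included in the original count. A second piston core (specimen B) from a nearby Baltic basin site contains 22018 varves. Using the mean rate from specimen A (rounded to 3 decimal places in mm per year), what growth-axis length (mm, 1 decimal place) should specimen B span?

Specimen A: correcting the raw count gives 16303 + 16 = 16319 true varves.
A: Mean rate = 2222.4 mm / 16319 years ≈ 0.136 mm per year.
B's length ≈ 0.136 × 22018 = 2994.4 mm.

2994.4 mm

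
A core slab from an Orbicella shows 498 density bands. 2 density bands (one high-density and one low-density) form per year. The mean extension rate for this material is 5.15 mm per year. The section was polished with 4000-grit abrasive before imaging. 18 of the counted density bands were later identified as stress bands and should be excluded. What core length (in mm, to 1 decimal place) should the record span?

Correcting the raw count gives 498 − 18 = 480 true density bands.
480 density bands at 2 per year is 480 / 2 = 240 years.
240 years at 5.15 mm/year gives 5.15 × 240 = 1236.0 mm.

1236.0 mm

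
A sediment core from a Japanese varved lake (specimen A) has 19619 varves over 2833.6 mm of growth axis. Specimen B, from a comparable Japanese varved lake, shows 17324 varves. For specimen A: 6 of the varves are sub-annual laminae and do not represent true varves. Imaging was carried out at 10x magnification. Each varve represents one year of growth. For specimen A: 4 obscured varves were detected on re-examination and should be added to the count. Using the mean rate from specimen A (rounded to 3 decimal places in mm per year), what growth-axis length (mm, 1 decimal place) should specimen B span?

Specimen A: adjusted count: 19619 − 6 + 4 = 19617 varves.
A: 2833.6 mm over 19617 years gives 2833.6 / 19617 ≈ 0.144 mm/year.
Length of B = 0.144 × 17324 = 2494.7 mm.

2494.7 mm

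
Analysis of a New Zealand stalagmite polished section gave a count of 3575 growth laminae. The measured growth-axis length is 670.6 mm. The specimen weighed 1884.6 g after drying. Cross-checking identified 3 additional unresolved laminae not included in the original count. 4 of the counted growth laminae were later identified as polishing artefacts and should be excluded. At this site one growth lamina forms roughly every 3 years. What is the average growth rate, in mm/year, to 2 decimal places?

0.06 mm/year

True growth lamina count = 3575 − 4 + 3 = 3574.
At 3 years per growth lamina, 3574 × 3 = 10722 years.
Extension rate ≈ 670.6 / 10722 = 0.06 mm/year.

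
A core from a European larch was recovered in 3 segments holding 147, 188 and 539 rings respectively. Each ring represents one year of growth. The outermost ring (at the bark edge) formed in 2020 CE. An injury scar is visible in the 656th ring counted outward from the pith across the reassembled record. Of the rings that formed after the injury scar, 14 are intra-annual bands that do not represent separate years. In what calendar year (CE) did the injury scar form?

1816 CE

Total rings = 147 + 188 + 539 = 874.
874 − 656 = 218 rings lie beyond the injury scar toward the bark edge.
218 − 14 false = 204 true rings after the injury scar.
The ring at the bark edge is 2020 CE, so the injury scar dates to 2020 − 204 = 1816 CE.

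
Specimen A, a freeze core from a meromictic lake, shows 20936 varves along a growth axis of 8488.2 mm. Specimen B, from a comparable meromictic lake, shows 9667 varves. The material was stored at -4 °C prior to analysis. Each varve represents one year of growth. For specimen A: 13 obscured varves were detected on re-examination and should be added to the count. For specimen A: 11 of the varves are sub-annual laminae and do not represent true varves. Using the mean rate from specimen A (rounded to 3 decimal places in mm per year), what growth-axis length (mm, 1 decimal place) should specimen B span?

Specimen A: after corrections the count is 20936 − 11 + 13 = 20938 varves.
A: 8488.2 mm over 20938 years gives 8488.2 / 20938 ≈ 0.405 mm/year.
B's length ≈ 0.405 × 9667 = 3915.1 mm.

3915.1 mm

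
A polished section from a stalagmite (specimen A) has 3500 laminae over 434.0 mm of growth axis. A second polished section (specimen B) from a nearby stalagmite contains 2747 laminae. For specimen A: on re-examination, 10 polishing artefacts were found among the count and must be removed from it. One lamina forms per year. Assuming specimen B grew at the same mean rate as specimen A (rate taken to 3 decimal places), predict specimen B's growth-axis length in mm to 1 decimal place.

Specimen A: after corrections the count is 3500 − 10 = 3490 laminae.
A: Extension rate ≈ 434.0 / 3490 = 0.124 mm per year.
For B, 0.124 mm/year × 2747 years = 340.6 mm.

340.6 mm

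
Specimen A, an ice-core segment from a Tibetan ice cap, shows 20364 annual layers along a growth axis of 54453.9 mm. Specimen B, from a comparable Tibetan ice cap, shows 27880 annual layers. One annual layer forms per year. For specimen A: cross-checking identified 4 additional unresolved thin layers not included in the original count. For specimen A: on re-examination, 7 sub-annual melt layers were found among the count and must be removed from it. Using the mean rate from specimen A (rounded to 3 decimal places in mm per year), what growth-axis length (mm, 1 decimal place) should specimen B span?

Specimen A: true annual layer count = 20364 − 7 + 4 = 20361.
A: Mean rate = 54453.9 mm / 20361 years ≈ 2.674 mm/yr.
For B, 2.674 mm/year × 27880 years = 74551.1 mm.

74551.1 mm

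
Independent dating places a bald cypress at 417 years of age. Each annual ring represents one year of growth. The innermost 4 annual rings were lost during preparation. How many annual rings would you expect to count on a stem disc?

One annual ring per year gives 417 annual rings over 417 years.
Less the 4 uncaptured annual rings: 417 − 4 = 413.

413 annual rings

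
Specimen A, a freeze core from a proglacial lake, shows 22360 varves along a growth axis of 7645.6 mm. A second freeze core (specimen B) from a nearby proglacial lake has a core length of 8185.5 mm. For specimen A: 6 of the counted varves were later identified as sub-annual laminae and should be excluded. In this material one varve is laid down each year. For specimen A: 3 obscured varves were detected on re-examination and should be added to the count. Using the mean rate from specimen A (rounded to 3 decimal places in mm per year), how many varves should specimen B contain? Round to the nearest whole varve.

Specimen A: adjusted count: 22360 − 6 + 3 = 22357 varves.
A: Mean rate = 7645.6 mm / 22357 years ≈ 0.342 mm per year.
B spans 8185.5 / 0.342 = 23934.21 years ≈ 23934 varves.

23934 varves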